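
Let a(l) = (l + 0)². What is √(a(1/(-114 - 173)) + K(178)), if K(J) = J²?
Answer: √2609779397/287 ≈ 178.00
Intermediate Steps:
a(l) = l²
√(a(1/(-114 - 173)) + K(178)) = √((1/(-114 - 173))² + 178²) = √((1/(-287))² + 31684) = √((-1/287)² + 31684) = √(1/82369 + 31684) = √(2609779397/82369) = √2609779397/287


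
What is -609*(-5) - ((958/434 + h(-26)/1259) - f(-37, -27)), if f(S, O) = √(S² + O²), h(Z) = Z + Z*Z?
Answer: 831159024/273203 + √2098 ≈ 3088.1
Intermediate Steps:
h(Z) = Z + Z²
f(S, O) = √(O² + S²)
-609*(-5) - ((958/434 + h(-26)/1259) - f(-37, -27)) = -609*(-5) - ((958/434 - 26*(1 - 26)/1259) - √((-27)² + (-37)²)) = 3045 - ((958*(1/434) - 26*(-25)*(1/1259)) - √(729 + 1369)) = 3045 - ((479/217 + 650*(1/1259)) - √2098) = 3045 - ((479/217 + 650/1259) - √2098) = 3045 - (744111/273203 - √2098) = 3045 + (-744111/273203 + √2098) = 831159024/273203 + √2098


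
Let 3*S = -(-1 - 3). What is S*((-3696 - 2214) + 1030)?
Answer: -19520/3 ≈ -6506.7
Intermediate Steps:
S = 4/3 (S = (-(-1 - 3))/3 = (-1*(-4))/3 = (⅓)*4 = 4/3 ≈ 1.3333)
S*((-3696 - 2214) + 1030) = 4*((-3696 - 2214) + 1030)/3 = 4*(-5910 + 1030)/3 = (4/3)*(-4880) = -19520/3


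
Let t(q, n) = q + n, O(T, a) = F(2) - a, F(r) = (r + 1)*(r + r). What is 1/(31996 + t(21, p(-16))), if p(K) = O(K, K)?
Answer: 1/32045 ≈ 3.1206e-5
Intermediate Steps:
F(r) = 2*r*(1 + r) (F(r) = (1 + r)*(2*r) = 2*r*(1 + r))
O(T, a) = 12 - a (O(T, a) = 2*2*(1 + 2) - a = 2*2*3 - a = 12 - a)
p(K) = 12 - K
t(q, n) = n + q
1/(31996 + t(21, p(-16))) = 1/(31996 + ((12 - 1*(-16)) + 21)) = 1/(31996 + ((12 + 16) + 21)) = 1/(31996 + (28 + 21)) = 1/(31996 + 49) = 1/32045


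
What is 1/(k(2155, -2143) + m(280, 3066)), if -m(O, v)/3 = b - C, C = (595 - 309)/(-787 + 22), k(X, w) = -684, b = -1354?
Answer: 255/861104 ≈ 0.00029613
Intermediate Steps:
C = -286/765 (C = 286/(-765) = 286*(-1/765) = -286/765 ≈ -0.37386)
m(O, v) = 1035524/255 (m(O, v) = -3*(-1354 - 1*(-286/765)) = -3*(-1354 + 286/765) = -3*(-1035524/765) = 1035524/255)
1/(k(2155, -2143) + m(280, 3066)) = 1/(-684 + 1035524/255) = 1/(861104/255) = 255/861104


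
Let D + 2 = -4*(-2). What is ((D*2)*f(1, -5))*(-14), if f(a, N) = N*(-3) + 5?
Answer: -3360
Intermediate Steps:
f(a, N) = 5 - 3*N (f(a, N) = -3*N + 5 = 5 - 3*N)
D = 6 (D = -2 - 4*(-2) = -2 + 8 = 6)
((D*2)*f(1, -5))*(-14) = ((6*2)*(5 - 3*(-5)))*(-14) = (12*(5 + 15))*(-14) = (12*20)*(-14) = 240*(-14) = -3360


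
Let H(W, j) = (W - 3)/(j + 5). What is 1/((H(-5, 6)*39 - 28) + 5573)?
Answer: 11/60683 ≈ 0.00018127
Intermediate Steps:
H(W, j) = (-3 + W)/(5 + j)
1/((H(-5, 6)*39 - 28) + 5573) = 1/((((-3 - 5)/(5 + 6))*39 - 28) + 5573) = 1/(((-8/11)*39 - 28) + 5573) = 1/((((1/11)*(-8))*39 - 28) + 5573) = 1/((-8/11*39 - 28) + 5573) = 1/((-312/11 - 28) + 5573) = 1/(-620/11 + 5573) = 1/(60683/11) = 11/60683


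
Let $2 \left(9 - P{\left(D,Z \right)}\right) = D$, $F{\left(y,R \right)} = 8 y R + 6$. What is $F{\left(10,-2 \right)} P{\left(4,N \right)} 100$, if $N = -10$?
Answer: $-107800$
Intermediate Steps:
$F{\left(y,R \right)} = 6 + 8 R y$ ($F{\left(y,R \right)} = 8 R y + 6 = 6 + 8 R y$)
$P{\left(D,Z \right)} = 9 - \frac{D}{2}$
$F{\left(10,-2 \right)} P{\left(4,N \right)} 100 = \left(6 + 8 \left(-2\right) 10\right) \left(9 - 2\right) 100 = \left(6 - 160\right) \left(9 - 2\right) 100 = \left(-154\right) 7 \cdot 100 = \left(-1078\right) 100 = -107800$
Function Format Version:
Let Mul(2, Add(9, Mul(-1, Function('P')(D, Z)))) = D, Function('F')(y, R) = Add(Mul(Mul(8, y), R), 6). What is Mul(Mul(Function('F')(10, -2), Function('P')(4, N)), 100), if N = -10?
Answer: -107800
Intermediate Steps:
Function('F')(y, R) = Add(6, Mul(8, R, y)) (Function('F')(y, R) = Add(Mul(8, R, y), 6) = Add(6, Mul(8, R, y)))
Function('P')(D, Z) = Add(9, Mul(Rational(-1, 2), D))
Mul(Mul(Function('F')(10, -2), Function('P')(4, N)), 100) = Mul(Mul(Add(6, Mul(8, -2, 10)), Add(9, Mul(Rational(-1, 2), 4))), 100) = Mul(Mul(Add(6, -160), Add(9, -2)), 100) = Mul(Mul(-154, 7), 100) = Mul(-1078, 100) = -107800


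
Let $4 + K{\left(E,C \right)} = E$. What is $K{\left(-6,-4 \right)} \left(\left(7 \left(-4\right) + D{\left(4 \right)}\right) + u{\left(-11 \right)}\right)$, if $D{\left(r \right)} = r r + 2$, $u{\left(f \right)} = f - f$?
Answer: $100$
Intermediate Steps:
$K{\left(E,C \right)} = -4 + E$
$u{\left(f \right)} = 0$
$D{\left(r \right)} = 2 + r^{2}$ ($D{\left(r \right)} = r^{2} + 2 = 2 + r^{2}$)
$K{\left(-6,-4 \right)} \left(\left(7 \left(-4\right) + D{\left(4 \right)}\right) + u{\left(-11 \right)}\right) = \left(-4 - 6\right) \left(\left(7 \left(-4\right) + \left(2 + 4^{2}\right)\right) + 0\right) = - 10 \left(\left(-28 + \left(2 + 16\right)\right) + 0\right) = - 10 \left(\left(-28 + 18\right) + 0\right) = - 10 \left(-10 + 0\right) = \left(-10\right) \left(-10\right) = 100$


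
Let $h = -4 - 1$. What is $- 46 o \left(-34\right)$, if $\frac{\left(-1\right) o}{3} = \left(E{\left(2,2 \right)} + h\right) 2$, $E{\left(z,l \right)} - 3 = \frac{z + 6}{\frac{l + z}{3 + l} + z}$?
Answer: $- \frac{56304}{7} \approx -8043.4$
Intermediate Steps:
$h = -5$ ($h = -4 - 1 = -5$)
$E{\left(z,l \right)} = 3 + \frac{6 + z}{z + \frac{l + z}{3 + l}}$ ($E{\left(z,l \right)} = 3 + \frac{z + 6}{\frac{l + z}{3 + l} + z} = 3 + \frac{6 + z}{\frac{l + z}{3 + l} + z} = 3 + \frac{6 + z}{z + \frac{l + z}{3 + l}}$)
$o = - \frac{36}{7}$ ($o = - 3 \left(\frac{18 + 9 \cdot 2 + 15 \cdot 2 + 4 \cdot 2 \cdot 2}{2 + 4 \cdot 2 + 2 \cdot 2} - 5\right) 2 = - 3 \left(\frac{18 + 18 + 30 + 16}{2 + 8 + 4} - 5\right) 2 = - 3 \left(\frac{1}{14} \cdot 82 - 5\right) 2 = - 3 \left(\frac{41}{7} - 5\right) 2 = - 3 \cdot \frac{6}{7} \cdot 2 = \left(-3\right) \frac{12}{7} = - \frac{36}{7} \approx -5.1429$)
$- 46 o \left(-34\right) = \left(-46\right) \left(- \frac{36}{7}\right) \left(-34\right) = \frac{1656}{7} \left(-34\right) = - \frac{56304}{7}$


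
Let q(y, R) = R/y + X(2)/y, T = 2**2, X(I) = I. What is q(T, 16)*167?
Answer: 1503/2 ≈ 751.50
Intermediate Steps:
T = 4
q(y, R) = 2/y + R/y (q(y, R) = R/y + 2/y = 2/y + R/y)
q(T, 16)*167 = ((2 + 16)/4)*167 = ((1/4)*18)*167 = (9/2)*167 = 1503/2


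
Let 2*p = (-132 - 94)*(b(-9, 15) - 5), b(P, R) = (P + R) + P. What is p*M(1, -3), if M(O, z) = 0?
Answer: 0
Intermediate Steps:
b(P, R) = R + 2*P
p = 904 (p = ((-132 - 94)*((15 + 2*(-9)) - 5))/2 = (-226*((15 - 18) - 5))/2 = (-226*(-3 - 5))/2 = (-226*(-8))/2 = (½)*1808 = 904)
p*M(1, -3) = 904*0 = 0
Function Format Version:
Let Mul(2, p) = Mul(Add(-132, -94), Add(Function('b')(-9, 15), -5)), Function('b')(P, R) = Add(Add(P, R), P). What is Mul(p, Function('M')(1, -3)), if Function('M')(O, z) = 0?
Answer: 0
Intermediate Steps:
Function('b')(P, R) = Add(R, Mul(2, P))
p = 904 (p = Mul(Rational(1, 2), Mul(Add(-132, -94), Add(Add(15, Mul(2, -9)), -5))) = Mul(Rational(1, 2), Mul(-226, Add(Add(15, -18), -5))) = Mul(Rational(1, 2), Mul(-226, Add(-3, -5))) = Mul(Rational(1, 2), Mul(-226, -8)) = Mul(Rational(1, 2), 1808) = 904)
Mul(p, Function('M')(1, -3)) = Mul(904, 0) = 0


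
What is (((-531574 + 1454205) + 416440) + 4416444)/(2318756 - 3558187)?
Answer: -5755515/1239431 ≈ -4.6437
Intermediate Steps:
(((-531574 + 1454205) + 416440) + 4416444)/(2318756 - 3558187) = ((922631 + 416440) + 4416444)/(-1239431) = (1339071 + 4416444)*(-1/1239431) = 5755515*(-1/1239431) = -5755515/1239431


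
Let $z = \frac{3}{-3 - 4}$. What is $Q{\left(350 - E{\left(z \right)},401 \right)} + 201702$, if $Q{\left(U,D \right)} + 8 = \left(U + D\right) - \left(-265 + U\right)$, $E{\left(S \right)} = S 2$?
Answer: $202360$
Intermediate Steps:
$z = - \frac{3}{7}$ ($z = \frac{3}{-7} = 3 \left(- \frac{1}{7}\right) = - \frac{3}{7} \approx -0.42857$)
$E{\left(S \right)} = 2 S$
$Q{\left(U,D \right)} = 257 + D$ ($Q{\left(U,D \right)} = -8 + \left(\left(U + D\right) - \left(-265 + U\right)\right) = -8 + \left(\left(D + U\right) - \left(-265 + U\right)\right) = -8 + \left(265 + D\right) = 257 + D$)
$Q{\left(350 - E{\left(z \right)},401 \right)} + 201702 = \left(257 + 401\right) + 201702 = 658 + 201702 = 202360$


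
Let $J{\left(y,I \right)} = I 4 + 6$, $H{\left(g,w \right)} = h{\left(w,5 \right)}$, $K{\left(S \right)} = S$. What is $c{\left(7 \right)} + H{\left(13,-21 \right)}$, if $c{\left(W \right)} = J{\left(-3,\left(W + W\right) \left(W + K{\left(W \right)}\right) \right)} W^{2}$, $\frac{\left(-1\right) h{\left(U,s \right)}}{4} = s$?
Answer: $38690$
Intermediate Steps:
$h{\left(U,s \right)} = - 4 s$
$H{\left(g,w \right)} = -20$ ($H{\left(g,w \right)} = \left(-4\right) 5 = -20$)
$J{\left(y,I \right)} = 6 + 4 I$ ($J{\left(y,I \right)} = 4 I + 6 = 6 + 4 I$)
$c{\left(W \right)} = W^{2} \left(6 + 16 W^{2}\right)$ ($c{\left(W \right)} = \left(6 + 4 \left(W + W\right) \left(W + W\right)\right) W^{2} = \left(6 + 4 \cdot 2 W 2 W\right) W^{2} = \left(6 + 4 \cdot 4 W^{2}\right) W^{2} = \left(6 + 16 W^{2}\right) W^{2} = W^{2} \left(6 + 16 W^{2}\right)$)
$c{\left(7 \right)} + H{\left(13,-21 \right)} = 7^{2} \left(6 + 16 \cdot 7^{2}\right) - 20 = 49 \left(6 + 16 \cdot 49\right) - 20 = 49 \left(6 + 784\right) - 20 = 49 \cdot 790 - 20 = 38710 - 20 = 38690$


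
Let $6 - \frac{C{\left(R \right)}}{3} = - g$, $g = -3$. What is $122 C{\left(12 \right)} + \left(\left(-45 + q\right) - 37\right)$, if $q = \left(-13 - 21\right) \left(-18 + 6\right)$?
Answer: $1424$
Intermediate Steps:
$C{\left(R \right)} = 9$ ($C{\left(R \right)} = 18 - 3 \left(\left(-1\right) \left(-3\right)\right) = 18 - 9 = 9$)
$q = 408$ ($q = \left(-34\right) \left(-12\right) = 408$)
$122 C{\left(12 \right)} + \left(\left(-45 + q\right) - 37\right) = 122 \cdot 9 + \left(\left(-45 + 408\right) - 37\right) = 1098 + \left(363 - 37\right) = 1098 + 326 = 1424$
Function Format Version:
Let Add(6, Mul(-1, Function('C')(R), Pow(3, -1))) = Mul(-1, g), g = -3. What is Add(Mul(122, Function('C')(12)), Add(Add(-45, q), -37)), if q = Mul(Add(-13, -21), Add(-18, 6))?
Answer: 1424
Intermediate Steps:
Function('C')(R) = 9 (Function('C')(R) = Add(18, Mul(-3, Mul(-1, -3))) = Add(18, Mul(-3, 3)) = Add(18, -9) = 9)
q = 408 (q = Mul(-34, -12) = 408)
Add(Mul(122, Function('C')(12)), Add(Add(-45, q), -37)) = Add(Mul(122, 9), Add(Add(-45, 408), -37)) = Add(1098, Add(363, -37)) = Add(1098, 326) = 1424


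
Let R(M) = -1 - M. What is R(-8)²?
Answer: 49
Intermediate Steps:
R(-8)² = (-1 - 1*(-8))² = (-1 + 8)² = 7² = 49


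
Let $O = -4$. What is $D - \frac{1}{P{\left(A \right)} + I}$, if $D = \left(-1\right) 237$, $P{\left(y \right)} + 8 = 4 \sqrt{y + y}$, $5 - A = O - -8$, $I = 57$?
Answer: $- \frac{561502}{2369} + \frac{4 \sqrt{2}}{2369} \approx -237.02$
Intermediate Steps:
$A = 1$ ($A = 5 - \left(-4 - -8\right) = 5 - \left(-4 + 8\right) = 5 - 4 = 1$)
$P{\left(y \right)} = -8 + 4 \sqrt{2} \sqrt{y}$ ($P{\left(y \right)} = -8 + 4 \sqrt{y + y} = -8 + 4 \sqrt{2 y} = -8 + 4 \sqrt{2} \sqrt{y}$)
$D = -237$
$D - \frac{1}{P{\left(A \right)} + I} = -237 - \frac{1}{\left(-8 + 4 \sqrt{2} \sqrt{1}\right) + 57} = -237 - \frac{1}{\left(-8 + 4 \sqrt{2} \cdot 1\right) + 57} = -237 - \frac{1}{\left(-8 + 4 \sqrt{2}\right) + 57} = -237 - \frac{1}{49 + 4 \sqrt{2}}$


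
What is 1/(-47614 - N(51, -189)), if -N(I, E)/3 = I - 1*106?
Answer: -1/47779 ≈ -2.0930e-5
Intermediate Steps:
N(I, E) = 318 - 3*I (N(I, E) = -3*(I - 1*106) = -3*(I - 106) = -3*(-106 + I) = 318 - 3*I)
1/(-47614 - N(51, -189)) = 1/(-47614 - (318 - 3*51)) = 1/(-47614 - (318 - 153)) = 1/(-47614 - 1*165) = 1/(-47614 - 165) = 1/(-47779) = -1/47779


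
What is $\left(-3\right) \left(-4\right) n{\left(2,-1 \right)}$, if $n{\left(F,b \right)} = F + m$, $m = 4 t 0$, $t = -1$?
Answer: $24$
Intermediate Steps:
$m = 0$ ($m = 4 \left(-1\right) 0 = \left(-4\right) 0 = 0$)
$n{\left(F,b \right)} = F$ ($n{\left(F,b \right)} = F + 0 = F$)
$\left(-3\right) \left(-4\right) n{\left(2,-1 \right)} = \left(-3\right) \left(-4\right) 2 = 12 \cdot 2 = 24$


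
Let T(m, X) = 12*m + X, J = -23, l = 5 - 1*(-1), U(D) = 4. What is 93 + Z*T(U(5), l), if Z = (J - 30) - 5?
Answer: -3039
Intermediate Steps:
l = 6 (l = 5 + 1 = 6)
Z = -58 (Z = (-23 - 30) - 5 = -53 - 5 = -58)
T(m, X) = X + 12*m
93 + Z*T(U(5), l) = 93 - 58*(6 + 12*4) = 93 - 58*(6 + 48) = 93 - 58*54 = 93 - 3132 = -3039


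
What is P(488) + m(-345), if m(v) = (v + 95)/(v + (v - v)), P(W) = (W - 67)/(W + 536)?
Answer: 80249/70656 ≈ 1.1358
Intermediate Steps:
P(W) = (-67 + W)/(536 + W)
m(v) = (95 + v)/v (m(v) = (95 + v)/(v + 0) = (95 + v)/v)
P(488) + m(-345) = (-67 + 488)/(536 + 488) + (95 - 345)/(-345) = 421/1024 - 1/345*(-250) = (1/1024)*421 + 50/69 = 421/1024 + 50/69 = 80249/70656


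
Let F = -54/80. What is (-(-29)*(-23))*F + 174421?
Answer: 6994849/40 ≈ 1.7487e+5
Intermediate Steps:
F = -27/40 (F = -54*1/80 = -27/40 ≈ -0.67500)
(-(-29)*(-23))*F + 174421 = -(-29)*(-23)*(-27/40) + 174421 = -29*23*(-27/40) + 174421 = -667*(-27/40) + 174421 = 18009/40 + 174421 = 6994849/40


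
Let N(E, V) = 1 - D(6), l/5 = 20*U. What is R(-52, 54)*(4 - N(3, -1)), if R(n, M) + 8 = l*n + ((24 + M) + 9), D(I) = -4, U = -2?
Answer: -10479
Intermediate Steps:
l = -200 (l = 5*(20*(-2)) = 5*(-40) = -200)
N(E, V) = 5 (N(E, V) = 1 - 1*(-4) = 1 + 4 = 5)
R(n, M) = 25 + M - 200*n (R(n, M) = -8 + (-200*n + ((24 + M) + 9)) = -8 + (-200*n + (33 + M)) = -8 + (33 + M - 200*n) = 25 + M - 200*n)
R(-52, 54)*(4 - N(3, -1)) = (25 + 54 - 200*(-52))*(4 - 1*5) = (25 + 54 + 10400)*(4 - 5) = 10479*(-1) = -10479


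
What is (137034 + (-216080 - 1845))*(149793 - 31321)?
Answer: -9583318552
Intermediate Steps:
(137034 + (-216080 - 1845))*(149793 - 31321) = (137034 - 217925)*118472 = -80891*118472 = -9583318552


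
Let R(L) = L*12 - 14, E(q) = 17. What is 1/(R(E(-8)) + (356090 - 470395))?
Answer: -1/114115 ≈ -8.7631e-6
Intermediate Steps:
R(L) = -14 + 12*L (R(L) = 12*L - 14 = -14 + 12*L)
1/(R(E(-8)) + (356090 - 470395)) = 1/((-14 + 12*17) + (356090 - 470395)) = 1/((-14 + 204) - 114305) = 1/(190 - 114305) = 1/(-114115) = -1/114115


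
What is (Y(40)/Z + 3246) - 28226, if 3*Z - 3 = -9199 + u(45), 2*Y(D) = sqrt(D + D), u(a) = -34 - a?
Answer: -24980 - 6*sqrt(5)/9275 ≈ -24980.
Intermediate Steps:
Y(D) = sqrt(2)*sqrt(D)/2 (Y(D) = sqrt(D + D)/2 = sqrt(2*D)/2 = (sqrt(2)*sqrt(D))/2 = sqrt(2)*sqrt(D)/2)
Z = -9275/3 (Z = 1 + (-9199 + (-34 - 1*45))/3 = 1 + (-9199 + (-34 - 45))/3 = 1 + (-9199 - 79)/3 = 1 + (1/3)*(-9278) = 1 - 9278/3 = -9275/3 ≈ -3091.7)
(Y(40)/Z + 3246) - 28226 = ((sqrt(2)*sqrt(40)/2)/(-9275/3) + 3246) - 28226 = ((sqrt(2)*(2*sqrt(10))/2)*(-3/9275) + 3246) - 28226 = ((2*sqrt(5))*(-3/9275) + 3246) - 28226 = (-6*sqrt(5)/9275 + 3246) - 28226 = (3246 - 6*sqrt(5)/9275) - 28226 = -24980 - 6*sqrt(5)/9275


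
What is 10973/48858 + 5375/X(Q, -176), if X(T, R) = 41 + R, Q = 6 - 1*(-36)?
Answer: -17408693/439722 ≈ -39.590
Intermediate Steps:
Q = 42 (Q = 6 + 36 = 42)
10973/48858 + 5375/X(Q, -176) = 10973/48858 + 5375/(41 - 176) = 10973*(1/48858) + 5375/(-135) = 10973/48858 + 5375*(-1/135) = 10973/48858 - 1075/27 = -17408693/439722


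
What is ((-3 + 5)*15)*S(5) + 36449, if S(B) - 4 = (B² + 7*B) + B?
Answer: 38519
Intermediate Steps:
S(B) = 4 + B² + 8*B (S(B) = 4 + ((B² + 7*B) + B) = 4 + (B² + 8*B) = 4 + B² + 8*B)
((-3 + 5)*15)*S(5) + 36449 = ((-3 + 5)*15)*(4 + 5² + 8*5) + 36449 = (2*15)*(4 + 25 + 40) + 36449 = 30*69 + 36449 = 2070 + 36449 = 38519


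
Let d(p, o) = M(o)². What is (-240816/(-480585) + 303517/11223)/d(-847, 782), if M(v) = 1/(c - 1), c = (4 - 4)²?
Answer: 49522798471/1797868485 ≈ 27.545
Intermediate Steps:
c = 0 (c = 0² = 0)
M(v) = -1 (M(v) = 1/(0 - 1) = 1/(-1) = -1)
d(p, o) = 1 (d(p, o) = (-1)² = 1)
(-240816/(-480585) + 303517/11223)/d(-847, 782) = (-240816/(-480585) + 303517/11223)/1 = (-240816*(-1/480585) + 303517*(1/11223))*1 = (80272/160195 + 303517/11223)*1 = (49522798471/1797868485)*1 = 49522798471/1797868485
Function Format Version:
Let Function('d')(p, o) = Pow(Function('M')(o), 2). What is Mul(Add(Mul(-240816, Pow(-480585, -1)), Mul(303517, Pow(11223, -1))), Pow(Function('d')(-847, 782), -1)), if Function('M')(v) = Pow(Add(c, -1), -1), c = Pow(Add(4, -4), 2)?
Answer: Rational(49522798471, 1797868485) ≈ 27.545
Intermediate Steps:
c = 0 (c = Pow(0, 2) = 0)
Function('M')(v) = -1 (Function('M')(v) = Pow(Add(0, -1), -1) = Pow(-1, -1) = -1)
Function('d')(p, o) = 1 (Function('d')(p, o) = Pow(-1, 2) = 1)
Mul(Add(Mul(-240816, Pow(-480585, -1)), Mul(303517, Pow(11223, -1))), Pow(Function('d')(-847, 782), -1)) = Mul(Add(Mul(-240816, Pow(-480585, -1)), Mul(303517, Pow(11223, -1))), Pow(1, -1)) = Mul(Add(Mul(-240816, Rational(-1, 480585)), Mul(303517, Rational(1, 11223))), 1) = Mul(Add(Rational(80272, 160195), Rational(303517, 11223)), 1) = Mul(Rational(49522798471, 1797868485), 1) = Rational(49522798471, 1797868485)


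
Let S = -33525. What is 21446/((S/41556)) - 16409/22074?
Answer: -2185902124661/82225650 ≈ -26584.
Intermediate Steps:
21446/((S/41556)) - 16409/22074 = 21446/((-33525/41556)) - 16409/22074 = 21446/((-33525*1/41556)) - 16409*1/22074 = 21446/(-11175/13852) - 16409/22074 = 21446*(-13852/11175) - 16409/22074 = -297069992/11175 - 16409/22074 = -2185902124661/82225650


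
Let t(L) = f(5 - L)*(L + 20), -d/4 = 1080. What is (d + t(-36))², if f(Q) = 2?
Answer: 18939904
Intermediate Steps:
d = -4320 (d = -4*1080 = -4320)
t(L) = 40 + 2*L (t(L) = 2*(L + 20) = 2*(20 + L) = 40 + 2*L)
(d + t(-36))² = (-4320 + (40 + 2*(-36)))² = (-4320 + (40 - 72))² = (-4320 - 32)² = (-4352)² = 18939904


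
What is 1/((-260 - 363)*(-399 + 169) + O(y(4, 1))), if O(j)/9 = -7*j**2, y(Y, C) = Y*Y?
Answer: 1/127162 ≈ 7.8640e-6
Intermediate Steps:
y(Y, C) = Y**2
O(j) = -63*j**2 (O(j) = 9*(-7*j**2) = -63*j**2)
1/((-260 - 363)*(-399 + 169) + O(y(4, 1))) = 1/((-260 - 363)*(-399 + 169) - 63*(4**2)**2) = 1/(-623*(-230) - 63*16**2) = 1/(143290 - 63*256) = 1/(143290 - 16128) = 1/127162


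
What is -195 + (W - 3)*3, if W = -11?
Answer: -237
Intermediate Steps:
-195 + (W - 3)*3 = -195 + (-11 - 3)*3 = -195 - 14*3 = -195 - 42 = -237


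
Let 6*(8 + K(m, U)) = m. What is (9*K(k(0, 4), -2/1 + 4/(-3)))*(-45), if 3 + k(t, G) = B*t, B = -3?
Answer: 6885/2 ≈ 3442.5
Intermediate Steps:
k(t, G) = -3 - 3*t
K(m, U) = -8 + m/6
(9*K(k(0, 4), -2/1 + 4/(-3)))*(-45) = (9*(-8 + (-3 - 3*0)/6))*(-45) = (9*(-8 + (-3 + 0)/6))*(-45) = (9*(-8 + (⅙)*(-3)))*(-45) = (9*(-8 - ½))*(-45) = (9*(-17/2))*(-45) = -153/2*(-45) = 6885/2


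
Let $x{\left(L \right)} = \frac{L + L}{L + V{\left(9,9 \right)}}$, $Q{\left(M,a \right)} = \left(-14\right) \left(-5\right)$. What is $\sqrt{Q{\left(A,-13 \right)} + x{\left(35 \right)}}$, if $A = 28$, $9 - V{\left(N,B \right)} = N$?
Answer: $6 \sqrt{2} \approx 8.4853$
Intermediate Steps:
$V{\left(N,B \right)} = 9 - N$
$Q{\left(M,a \right)} = 70$
$x{\left(L \right)} = 2$ ($x{\left(L \right)} = \frac{L + L}{L + \left(9 - 9\right)} = \frac{2 L}{L + \left(9 - 9\right)} = \frac{2 L}{L + 0} = \frac{2 L}{L} = 2$)
$\sqrt{Q{\left(A,-13 \right)} + x{\left(35 \right)}} = \sqrt{70 + 2} = \sqrt{72} = 6 \sqrt{2}$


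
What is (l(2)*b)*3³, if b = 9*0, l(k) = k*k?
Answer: 0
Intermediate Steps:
l(k) = k²
b = 0
(l(2)*b)*3³ = (2²*0)*3³ = (4*0)*27 = 0*27 = 0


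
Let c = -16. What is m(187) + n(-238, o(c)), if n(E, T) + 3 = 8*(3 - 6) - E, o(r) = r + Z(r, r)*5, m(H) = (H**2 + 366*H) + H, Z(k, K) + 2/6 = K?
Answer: 103809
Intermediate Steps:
Z(k, K) = -1/3 + K
m(H) = H**2 + 367*H
o(r) = -5/3 + 6*r (o(r) = r + (-1/3 + r)*5 = r + (-5/3 + 5*r) = -5/3 + 6*r)
n(E, T) = -27 - E (n(E, T) = -3 + (8*(3 - 6) - E) = -3 + (8*(-3) - E) = -3 + (-24 - E) = -27 - E)
m(187) + n(-238, o(c)) = 187*(367 + 187) + (-27 - 1*(-238)) = 187*554 + (-27 + 238) = 103598 + 211 = 103809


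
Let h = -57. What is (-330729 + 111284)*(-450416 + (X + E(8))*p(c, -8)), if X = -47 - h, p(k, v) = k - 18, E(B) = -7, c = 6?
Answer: 98849439140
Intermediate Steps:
p(k, v) = -18 + k
X = 10 (X = -47 - 1*(-57) = -47 + 57 = 10)
(-330729 + 111284)*(-450416 + (X + E(8))*p(c, -8)) = (-330729 + 111284)*(-450416 + (10 - 7)*(-18 + 6)) = -219445*(-450416 + 3*(-12)) = -219445*(-450416 - 36) = -219445*(-450452) = 98849439140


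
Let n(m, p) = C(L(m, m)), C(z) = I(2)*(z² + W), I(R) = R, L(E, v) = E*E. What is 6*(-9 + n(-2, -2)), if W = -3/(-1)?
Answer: 174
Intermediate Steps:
W = 3 (W = -3*(-1) = 3)
L(E, v) = E²
C(z) = 6 + 2*z² (C(z) = 2*(z² + 3) = 2*(3 + z²) = 6 + 2*z²)
n(m, p) = 6 + 2*m⁴ (n(m, p) = 6 + 2*(m²)² = 6 + 2*m⁴)
6*(-9 + n(-2, -2)) = 6*(-9 + (6 + 2*(-2)⁴)) = 6*(-9 + (6 + 2*16)) = 6*(-9 + (6 + 32)) = 6*(-9 + 38) = 6*29 = 174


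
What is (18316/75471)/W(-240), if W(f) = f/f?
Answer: 18316/75471 ≈ 0.24269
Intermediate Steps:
W(f) = 1
(18316/75471)/W(-240) = (18316/75471)/1 = (18316*(1/75471))*1 = (18316/75471)*1 = 18316/75471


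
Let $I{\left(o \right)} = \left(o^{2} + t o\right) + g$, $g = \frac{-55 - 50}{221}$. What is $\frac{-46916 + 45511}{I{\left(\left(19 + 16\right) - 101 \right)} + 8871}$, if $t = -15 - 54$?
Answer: $- \frac{310505}{3929496} \approx -0.079019$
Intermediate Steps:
$g = - \frac{105}{221}$ ($g = \left(-105\right) \frac{1}{221} = - \frac{105}{221} \approx -0.47511$)
$t = -69$ ($t = -15 - 54 = -69$)
$I{\left(o \right)} = - \frac{105}{221} + o^{2} - 69 o$ ($I{\left(o \right)} = \left(o^{2} - 69 o\right) - \frac{105}{221} = - \frac{105}{221} + o^{2} - 69 o$)
$\frac{-46916 + 45511}{I{\left(\left(19 + 16\right) - 101 \right)} + 8871} = \frac{-46916 + 45511}{\left(- \frac{105}{221} + \left(\left(19 + 16\right) - 101\right)^{2} - 69 \left(\left(19 + 16\right) - 101\right)\right) + 8871} = - \frac{1405}{\left(- \frac{105}{221} + \left(35 - 101\right)^{2} - 69 \left(35 - 101\right)\right) + 8871} = - \frac{1405}{\left(- \frac{105}{221} + \left(-66\right)^{2} - -4554\right) + 8871} = - \frac{1405}{\left(- \frac{105}{221} + 4356 + 4554\right) + 8871} = - \frac{1405}{\frac{1969005}{221} + 8871} = - \frac{1405}{\frac{3929496}{221}} = \left(-1405\right) \frac{221}{3929496} = - \frac{310505}{3929496}$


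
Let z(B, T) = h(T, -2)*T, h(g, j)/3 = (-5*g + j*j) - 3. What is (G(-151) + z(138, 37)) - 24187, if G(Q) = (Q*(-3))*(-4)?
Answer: -46423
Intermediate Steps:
G(Q) = 12*Q (G(Q) = -3*Q*(-4) = 12*Q)
h(g, j) = -9 - 15*g + 3*j**2 (h(g, j) = 3*((-5*g + j*j) - 3) = 3*((-5*g + j**2) - 3) = 3*((j**2 - 5*g) - 3) = 3*(-3 + j**2 - 5*g) = -9 - 15*g + 3*j**2)
z(B, T) = T*(3 - 15*T) (z(B, T) = (-9 - 15*T + 3*(-2)**2)*T = (-9 - 15*T + 3*4)*T = (-9 - 15*T + 12)*T = (3 - 15*T)*T = T*(3 - 15*T))
(G(-151) + z(138, 37)) - 24187 = (12*(-151) + 3*37*(1 - 5*37)) - 24187 = (-1812 + 3*37*(1 - 185)) - 24187 = (-1812 + 3*37*(-184)) - 24187 = (-1812 - 20424) - 24187 = -22236 - 24187 = -46423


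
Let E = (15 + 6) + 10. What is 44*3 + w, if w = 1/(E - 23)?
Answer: 1057/8 ≈ 132.13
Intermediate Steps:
E = 31 (E = 21 + 10 = 31)
w = 1/8 (w = 1/(31 - 23) = 1/8 ≈ 0.12500)
44*3 + w = 44*3 + 1/8 = 132 + 1/8 = 1057/8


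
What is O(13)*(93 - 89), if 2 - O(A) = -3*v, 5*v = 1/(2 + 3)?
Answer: 212/25 ≈ 8.4800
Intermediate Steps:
v = 1/25 (v = 1/(5*(2 + 3)) = (⅕)/5 = (⅕)*(⅕) = 1/25 ≈ 0.040000)
O(A) = 53/25 (O(A) = 2 - (-3)/25 = 2 - 1*(-3/25) = 2 + 3/25 = 53/25)
O(13)*(93 - 89) = 53*(93 - 89)/25 = (53/25)*4 = 212/25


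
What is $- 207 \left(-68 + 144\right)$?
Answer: $-15732$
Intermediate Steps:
$- 207 \left(-68 + 144\right) = - 207 \cdot 76 = \left(-1\right) 15732 = -15732$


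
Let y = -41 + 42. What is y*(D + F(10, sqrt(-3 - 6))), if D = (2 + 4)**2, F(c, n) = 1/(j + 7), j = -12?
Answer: 179/5 ≈ 35.800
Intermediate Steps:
F(c, n) = -1/5 (F(c, n) = 1/(-12 + 7) = 1/(-5) = -1/5)
y = 1
D = 36 (D = 6**2 = 36)
y*(D + F(10, sqrt(-3 - 6))) = 1*(36 - 1/5) = 1*(179/5) = 179/5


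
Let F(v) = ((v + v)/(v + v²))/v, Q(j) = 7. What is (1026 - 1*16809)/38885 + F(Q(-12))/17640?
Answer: -44545717/109749024 ≈ -0.40589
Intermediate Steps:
F(v) = 2/(v + v²) (F(v) = ((2*v)/(v + v²))/v = (2*v/(v + v²))/v = 2/(v + v²))
(1026 - 1*16809)/38885 + F(Q(-12))/17640 = (1026 - 1*16809)/38885 + (2/(7*(1 + 7)))/17640 = (1026 - 16809)*(1/38885) + (2*(⅐)/8)*(1/17640) = -15783*1/38885 + (2*(⅐)*(⅛))*(1/17640) = -15783/38885 + (1/28)*(1/17640) = -15783/38885 + 1/493920 = -44545717/109749024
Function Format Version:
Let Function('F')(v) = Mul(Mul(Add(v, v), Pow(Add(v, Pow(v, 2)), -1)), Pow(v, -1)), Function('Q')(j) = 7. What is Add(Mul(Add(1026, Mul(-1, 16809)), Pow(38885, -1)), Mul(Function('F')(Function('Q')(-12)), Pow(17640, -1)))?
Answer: Rational(-44545717, 109749024) ≈ -0.40589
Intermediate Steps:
Function('F')(v) = Mul(2, Pow(Add(v, Pow(v, 2)), -1)) (Function('F')(v) = Mul(Mul(Mul(2, v), Pow(Add(v, Pow(v, 2)), -1)), Pow(v, -1)) = Mul(Mul(2, v, Pow(Add(v, Pow(v, 2)), -1)), Pow(v, -1)) = Mul(2, Pow(Add(v, Pow(v, 2)), -1)))
Add(Mul(Add(1026, Mul(-1, 16809)), Pow(38885, -1)), Mul(Function('F')(Function('Q')(-12)), Pow(17640, -1))) = Add(Mul(Add(1026, Mul(-1, 16809)), Pow(38885, -1)), Mul(Mul(2, Pow(7, -1), Pow(Add(1, 7), -1)), Pow(17640, -1))) = Add(Mul(Add(1026, -16809), Rational(1, 38885)), Mul(Mul(2, Rational(1, 7), Pow(8, -1)), Rational(1, 17640))) = Add(Mul(-15783, Rational(1, 38885)), Mul(Mul(2, Rational(1, 7), Rational(1, 8)), Rational(1, 17640))) = Add(Rational(-15783, 38885), Mul(Rational(1, 28), Rational(1, 17640))) = Add(Rational(-15783, 38885), Rational(1, 493920)) = Rational(-44545717, 109749024)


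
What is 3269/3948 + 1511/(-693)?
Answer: -176191/130284 ≈ -1.3524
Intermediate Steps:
3269/3948 + 1511/(-693) = 3269*(1/3948) + 1511*(-1/693) = 467/564 - 1511/693 = -176191/130284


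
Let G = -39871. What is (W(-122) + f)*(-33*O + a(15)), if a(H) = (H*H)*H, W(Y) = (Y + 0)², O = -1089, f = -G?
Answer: 2152528560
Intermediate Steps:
f = 39871 (f = -1*(-39871) = 39871)
W(Y) = Y²
a(H) = H³ (a(H) = H²*H = H³)
(W(-122) + f)*(-33*O + a(15)) = ((-122)² + 39871)*(-33*(-1089) + 15³) = (14884 + 39871)*(35937 + 3375) = 54755*39312 = 2152528560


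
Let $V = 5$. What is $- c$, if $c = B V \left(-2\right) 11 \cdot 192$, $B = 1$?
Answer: $21120$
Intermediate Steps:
$c = -21120$ ($c = 1 \cdot 5 \left(-2\right) 11 \cdot 192 = 5 \left(-2\right) 11 \cdot 192 = \left(-10\right) 11 \cdot 192 = \left(-110\right) 192 = -21120$)
$- c = \left(-1\right) \left(-21120\right) = 21120$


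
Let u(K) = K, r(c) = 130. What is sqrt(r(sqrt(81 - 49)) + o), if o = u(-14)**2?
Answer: sqrt(326) ≈ 18.055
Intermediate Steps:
o = 196 (o = (-14)**2 = 196)
sqrt(r(sqrt(81 - 49)) + o) = sqrt(130 + 196) = sqrt(326)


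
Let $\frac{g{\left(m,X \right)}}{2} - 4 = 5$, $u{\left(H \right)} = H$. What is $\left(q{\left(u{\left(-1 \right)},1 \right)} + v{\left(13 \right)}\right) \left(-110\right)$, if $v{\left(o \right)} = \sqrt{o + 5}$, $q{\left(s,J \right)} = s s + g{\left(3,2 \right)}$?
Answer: $-2090 - 330 \sqrt{2} \approx -2556.7$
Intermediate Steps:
$g{\left(m,X \right)} = 18$ ($g{\left(m,X \right)} = 8 + 2 \cdot 5 = 8 + 10 = 18$)
$q{\left(s,J \right)} = 18 + s^{2}$ ($q{\left(s,J \right)} = s s + 18 = s^{2} + 18 = 18 + s^{2}$)
$v{\left(o \right)} = \sqrt{5 + o}$
$\left(q{\left(u{\left(-1 \right)},1 \right)} + v{\left(13 \right)}\right) \left(-110\right) = \left(\left(18 + \left(-1\right)^{2}\right) + \sqrt{5 + 13}\right) \left(-110\right) = \left(\left(18 + 1\right) + \sqrt{18}\right) \left(-110\right) = \left(19 + 3 \sqrt{2}\right) \left(-110\right) = -2090 - 330 \sqrt{2}$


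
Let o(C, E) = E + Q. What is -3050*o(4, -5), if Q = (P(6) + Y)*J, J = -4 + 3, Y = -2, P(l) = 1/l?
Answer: 28975/3 ≈ 9658.3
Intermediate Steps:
J = -1
Q = 11/6 (Q = (1/6 - 2)*(-1) = -11/6*(-1) = 11/6 ≈ 1.8333)
o(C, E) = 11/6 + E (o(C, E) = E + 11/6 = 11/6 + E)
-3050*o(4, -5) = -3050*(11/6 - 5) = -3050*(-19/6) = 28975/3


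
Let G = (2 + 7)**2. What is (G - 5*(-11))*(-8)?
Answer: -1088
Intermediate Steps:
G = 81 (G = 9**2 = 81)
(G - 5*(-11))*(-8) = (81 - 5*(-11))*(-8) = (81 + 55)*(-8) = 136*(-8) = -1088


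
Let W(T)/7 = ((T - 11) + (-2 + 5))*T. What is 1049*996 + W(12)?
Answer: 1045140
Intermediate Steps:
W(T) = 7*T*(-8 + T) (W(T) = 7*(((T - 11) + (-2 + 5))*T) = 7*(((-11 + T) + 3)*T) = 7*((-8 + T)*T) = 7*(T*(-8 + T)) = 7*T*(-8 + T))
1049*996 + W(12) = 1049*996 + 7*12*(-8 + 12) = 1044804 + 7*12*4 = 1044804 + 336 = 1045140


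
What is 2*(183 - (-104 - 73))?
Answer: 720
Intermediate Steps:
2*(183 - (-104 - 73)) = 2*(183 - 1*(-177)) = 2*(183 + 177) = 2*360 = 720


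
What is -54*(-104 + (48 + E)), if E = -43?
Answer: 5346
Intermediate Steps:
-54*(-104 + (48 + E)) = -54*(-104 + (48 - 43)) = -54*(-104 + 5) = -54*(-99) = 5346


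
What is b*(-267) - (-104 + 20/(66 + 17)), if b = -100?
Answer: 2224712/83 ≈ 26804.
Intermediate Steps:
b*(-267) - (-104 + 20/(66 + 17)) = -100*(-267) - (-104 + 20/(66 + 17)) = 26700 - (-104 + 20/83) = 26700 - 1*(-8612/83) = 26700 + 8612/83 = 2224712/83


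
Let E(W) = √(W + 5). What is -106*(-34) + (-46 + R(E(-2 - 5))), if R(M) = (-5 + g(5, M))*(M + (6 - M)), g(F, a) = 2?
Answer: 3540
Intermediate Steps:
E(W) = √(5 + W)
R(M) = -18 (R(M) = (-5 + 2)*(M + (6 - M)) = -3*6 = -18)
-106*(-34) + (-46 + R(E(-2 - 5))) = -106*(-34) + (-46 - 18) = 3604 - 64 = 3540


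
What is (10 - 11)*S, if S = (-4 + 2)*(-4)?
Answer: -8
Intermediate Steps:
S = 8 (S = -2*(-4) = 8)
(10 - 11)*S = (10 - 11)*8 = -1*8 = -8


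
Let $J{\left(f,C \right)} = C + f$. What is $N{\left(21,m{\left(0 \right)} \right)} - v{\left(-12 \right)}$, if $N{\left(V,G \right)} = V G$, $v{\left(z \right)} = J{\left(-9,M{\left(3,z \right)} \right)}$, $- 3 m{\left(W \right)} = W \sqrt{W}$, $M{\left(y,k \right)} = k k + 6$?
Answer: $-141$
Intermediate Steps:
$M{\left(y,k \right)} = 6 + k^{2}$ ($M{\left(y,k \right)} = k^{2} + 6 = 6 + k^{2}$)
$m{\left(W \right)} = - \frac{W^{\frac{3}{2}}}{3}$ ($m{\left(W \right)} = - \frac{W \sqrt{W}}{3} = - \frac{W^{\frac{3}{2}}}{3}$)
$v{\left(z \right)} = -3 + z^{2}$ ($v{\left(z \right)} = \left(6 + z^{2}\right) - 9 = -3 + z^{2}$)
$N{\left(V,G \right)} = G V$
$N{\left(21,m{\left(0 \right)} \right)} - v{\left(-12 \right)} = - \frac{0^{\frac{3}{2}}}{3} \cdot 21 - \left(-3 + \left(-12\right)^{2}\right) = \left(- \frac{1}{3}\right) 0 \cdot 21 - \left(-3 + 144\right) = 0 \cdot 21 - 141 = 0 - 141 = -141$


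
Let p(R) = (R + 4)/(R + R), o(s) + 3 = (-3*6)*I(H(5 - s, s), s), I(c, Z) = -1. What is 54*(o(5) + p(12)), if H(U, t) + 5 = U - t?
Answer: 846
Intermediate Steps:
H(U, t) = -5 + U - t (H(U, t) = -5 + (U - t) = -5 + U - t)
o(s) = 15 (o(s) = -3 - 3*6*(-1) = -3 - 18*(-1) = -3 + 18 = 15)
p(R) = (4 + R)/(2*R) (p(R) = (4 + R)/((2*R)) = (4 + R)*(1/(2*R)) = (4 + R)/(2*R))
54*(o(5) + p(12)) = 54*(15 + (½)*(4 + 12)/12) = 54*(15 + (½)*(1/12)*16) = 54*(15 + ⅔) = 54*(47/3) = 846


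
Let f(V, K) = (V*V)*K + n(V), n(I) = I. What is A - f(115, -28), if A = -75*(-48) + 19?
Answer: 373804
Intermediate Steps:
A = 3619 (A = 3600 + 19 = 3619)
f(V, K) = V + K*V² (f(V, K) = (V*V)*K + V = V²*K + V = K*V² + V = V + K*V²)
A - f(115, -28) = 3619 - 115*(1 - 28*115) = 3619 - 115*(1 - 3220) = 3619 - 115*(-3219) = 3619 - 1*(-370185) = 3619 + 370185 = 373804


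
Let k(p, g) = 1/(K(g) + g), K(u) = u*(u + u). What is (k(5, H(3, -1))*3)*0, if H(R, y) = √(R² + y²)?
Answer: 0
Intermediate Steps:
K(u) = 2*u² (K(u) = u*(2*u) = 2*u²)
k(p, g) = 1/(g + 2*g²) (k(p, g) = 1/(2*g² + g) = 1/(g + 2*g²))
(k(5, H(3, -1))*3)*0 = ((1/((√(3² + (-1)²))*(1 + 2*√(3² + (-1)²))))*3)*0 = ((1/((√(9 + 1))*(1 + 2*√(9 + 1))))*3)*0 = ((1/((√10)*(1 + 2*√10)))*3)*0 = (((√10/10)/(1 + 2*√10))*3)*0 = ((√10/(10*(1 + 2*√10)))*3)*0 = (3*√10/(10*(1 + 2*√10)))*0 = 0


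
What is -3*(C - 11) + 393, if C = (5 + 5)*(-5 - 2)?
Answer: 636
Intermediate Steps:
C = -70 (C = 10*(-7) = -70)
-3*(C - 11) + 393 = -3*(-70 - 11) + 393 = -3*(-81) + 393 = 243 + 393 = 636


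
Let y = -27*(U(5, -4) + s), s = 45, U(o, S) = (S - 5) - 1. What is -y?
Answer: 945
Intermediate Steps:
U(o, S) = -6 + S (U(o, S) = (-5 + S) - 1 = -6 + S)
y = -945 (y = -27*((-6 - 4) + 45) = -27*(-10 + 45) = -27*35 = -945)
-y = -1*(-945) = 945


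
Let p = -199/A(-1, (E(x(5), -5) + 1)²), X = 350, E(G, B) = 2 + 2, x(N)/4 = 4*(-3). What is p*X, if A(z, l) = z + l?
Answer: -34825/12 ≈ -2902.1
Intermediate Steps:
x(N) = -48 (x(N) = 4*(4*(-3)) = 4*(-12) = -48)
E(G, B) = 4
A(z, l) = l + z
p = -199/24 (p = -199/((4 + 1)² - 1) = -199/(5² - 1) = -199/(25 - 1) = -199/24 ≈ -8.2917)
p*X = -199/24*350 = -34825/12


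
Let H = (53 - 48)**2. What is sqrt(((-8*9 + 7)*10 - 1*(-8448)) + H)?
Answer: sqrt(7823) ≈ 88.448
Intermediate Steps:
H = 25 (H = 5**2 = 25)
sqrt(((-8*9 + 7)*10 - 1*(-8448)) + H) = sqrt(((-8*9 + 7)*10 - 1*(-8448)) + 25) = sqrt(((-72 + 7)*10 + 8448) + 25) = sqrt((-65*10 + 8448) + 25) = sqrt((-650 + 8448) + 25) = sqrt(7798 + 25) = sqrt(7823)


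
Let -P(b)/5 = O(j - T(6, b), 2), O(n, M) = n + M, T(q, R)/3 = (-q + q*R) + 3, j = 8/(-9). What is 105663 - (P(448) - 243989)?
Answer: 2784443/9 ≈ 3.0938e+5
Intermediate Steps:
j = -8/9 (j = 8*(-1/9) = -8/9 ≈ -0.88889)
T(q, R) = 9 - 3*q + 3*R*q (T(q, R) = 3*((-q + q*R) + 3) = 3*((-q + R*q) + 3) = 3*(3 - q + R*q) = 9 - 3*q + 3*R*q)
O(n, M) = M + n
P(b) = -455/9 + 90*b (P(b) = -5*(2 + (-8/9 - (9 - 3*6 + 3*b*6))) = -5*(2 + (-8/9 - (9 - 18 + 18*b))) = -5*(2 + (-8/9 - (-9 + 18*b))) = -5*(2 + (-8/9 + (9 - 18*b))) = -5*(2 + (73/9 - 18*b)) = -5*(91/9 - 18*b) = -455/9 + 90*b)
105663 - (P(448) - 243989) = 105663 - ((-455/9 + 90*448) - 243989) = 105663 - ((-455/9 + 40320) - 243989) = 105663 - (362425/9 - 243989) = 105663 - 1*(-1833476/9) = 105663 + 1833476/9 = 2784443/9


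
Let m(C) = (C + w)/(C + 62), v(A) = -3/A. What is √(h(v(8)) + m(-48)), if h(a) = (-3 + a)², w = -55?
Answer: √12649/56 ≈ 2.0084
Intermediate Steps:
m(C) = (-55 + C)/(62 + C) (m(C) = (C - 55)/(C + 62) = (-55 + C)/(62 + C))
√(h(v(8)) + m(-48)) = √((-3 - 3/8)² + (-55 - 48)/(62 - 48)) = √((-3 - 3*⅛)² - 103/14) = √((-3 - 3/8)² + (1/14)*(-103)) = √((-27/8)² - 103/14) = √(729/64 - 103/14) = √(1807/448) = √12649/56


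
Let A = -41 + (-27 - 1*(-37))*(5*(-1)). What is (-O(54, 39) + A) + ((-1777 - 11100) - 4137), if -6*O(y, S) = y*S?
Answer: -16754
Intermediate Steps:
O(y, S) = -S*y/6 (O(y, S) = -y*S/6 = -S*y/6)
A = -91 (A = -41 + (-27 + 37)*(-5) = -41 + 10*(-5) = -41 - 50 = -91)
(-O(54, 39) + A) + ((-1777 - 11100) - 4137) = (-(-1)*39*54/6 - 91) + ((-1777 - 11100) - 4137) = (-1*(-351) - 91) + (-12877 - 4137) = (351 - 91) - 17014 = 260 - 17014 = -16754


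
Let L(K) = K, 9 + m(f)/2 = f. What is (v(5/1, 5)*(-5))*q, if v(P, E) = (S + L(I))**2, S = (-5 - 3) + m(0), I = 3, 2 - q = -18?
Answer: -52900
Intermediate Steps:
q = 20 (q = 2 - 1*(-18) = 2 + 18 = 20)
m(f) = -18 + 2*f
S = -26 (S = (-5 - 3) + (-18 + 2*0) = -8 + (-18 + 0) = -8 - 18 = -26)
v(P, E) = 529 (v(P, E) = (-26 + 3)**2 = (-23)**2 = 529)
(v(5/1, 5)*(-5))*q = (529*(-5))*20 = -2645*20 = -52900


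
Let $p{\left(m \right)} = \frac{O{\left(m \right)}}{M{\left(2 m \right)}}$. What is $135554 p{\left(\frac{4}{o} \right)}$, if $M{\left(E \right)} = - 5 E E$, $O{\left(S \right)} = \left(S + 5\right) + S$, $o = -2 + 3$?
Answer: $- \frac{881101}{160} \approx -5506.9$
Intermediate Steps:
$o = 1$
$O{\left(S \right)} = 5 + 2 S$ ($O{\left(S \right)} = \left(5 + S\right) + S = 5 + 2 S$)
$M{\left(E \right)} = - 5 E^{2}$
$p{\left(m \right)} = - \frac{5 + 2 m}{20 m^{2}}$ ($p{\left(m \right)} = \frac{5 + 2 m}{\left(-5\right) \left(2 m\right)^{2}} = \frac{5 + 2 m}{\left(-5\right) 4 m^{2}} = \frac{5 + 2 m}{\left(-20\right) m^{2}} = \left(5 + 2 m\right) \left(- \frac{1}{20 m^{2}}\right) = - \frac{5 + 2 m}{20 m^{2}}$)
$135554 p{\left(\frac{4}{o} \right)} = 135554 \frac{-5 - 2 \cdot \frac{4}{1}}{20 \cdot 16} = 135554 \frac{-5 - 2 \cdot 4 \cdot 1}{20 \cdot 16} = 135554 \frac{-5 - 8}{20 \cdot 16} = 135554 \cdot \frac{1}{20} \cdot \frac{1}{16} \left(-5 - 8\right) = 135554 \cdot \frac{1}{20} \cdot \frac{1}{16} \left(-13\right) = 135554 \left(- \frac{13}{320}\right) = - \frac{881101}{160}$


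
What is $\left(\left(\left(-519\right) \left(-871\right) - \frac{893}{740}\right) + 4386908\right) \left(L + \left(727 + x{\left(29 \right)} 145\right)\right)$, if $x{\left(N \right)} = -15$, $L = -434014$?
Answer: $- \frac{779657106025797}{370} \approx -2.1072 \cdot 10^{12}$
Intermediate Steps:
$\left(\left(\left(-519\right) \left(-871\right) - \frac{893}{740}\right) + 4386908\right) \left(L + \left(727 + x{\left(29 \right)} 145\right)\right) = \left(\left(\left(-519\right) \left(-871\right) - \frac{893}{740}\right) + 4386908\right) \left(-434014 + \left(727 - 2175\right)\right) = \left(\left(452049 - \frac{893}{740}\right) + 4386908\right) \left(-434014 + \left(727 - 2175\right)\right) = \left(\left(452049 - \frac{893}{740}\right) + 4386908\right) \left(-434014 - 1448\right) = \left(\frac{334515367}{740} + 4386908\right) \left(-435462\right) = \frac{3580827287}{740} \left(-435462\right) = - \frac{779657106025797}{370}$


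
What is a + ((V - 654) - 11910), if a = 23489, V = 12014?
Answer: 22939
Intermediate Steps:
a + ((V - 654) - 11910) = 23489 + ((12014 - 654) - 11910) = 23489 + (11360 - 11910) = 23489 - 550 = 22939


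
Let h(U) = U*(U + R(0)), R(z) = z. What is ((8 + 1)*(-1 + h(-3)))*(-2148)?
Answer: -154656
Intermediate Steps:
h(U) = U² (h(U) = U*(U + 0) = U*U = U²)
((8 + 1)*(-1 + h(-3)))*(-2148) = ((8 + 1)*(-1 + (-3)²))*(-2148) = (9*(-1 + 9))*(-2148) = (9*8)*(-2148) = 72*(-2148) = -154656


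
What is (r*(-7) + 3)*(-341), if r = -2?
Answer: -5797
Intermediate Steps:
(r*(-7) + 3)*(-341) = (-2*(-7) + 3)*(-341) = (14 + 3)*(-341) = 17*(-341) = -5797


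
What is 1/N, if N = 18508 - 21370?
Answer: -1/2862 ≈ -0.00034941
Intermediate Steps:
N = -2862
1/N = 1/(-2862) = -1/2862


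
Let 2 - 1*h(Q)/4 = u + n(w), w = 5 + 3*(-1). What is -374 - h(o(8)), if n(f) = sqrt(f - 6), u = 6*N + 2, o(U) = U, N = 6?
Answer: -230 + 8*I ≈ -230.0 + 8.0*I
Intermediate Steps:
u = 38 (u = 6*6 + 2 = 36 + 2 = 38)
w = 2 (w = 5 - 3 = 2)
n(f) = sqrt(-6 + f)
h(Q) = -144 - 8*I (h(Q) = 8 - 4*(38 + sqrt(-6 + 2)) = 8 - 4*(38 + sqrt(-4)) = 8 - 4*(38 + 2*I) = 8 + (-152 - 8*I) = -144 - 8*I)
-374 - h(o(8)) = -374 - (-144 - 8*I) = -374 + (144 + 8*I) = -230 + 8*I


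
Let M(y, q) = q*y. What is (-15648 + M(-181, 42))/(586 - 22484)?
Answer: 11625/10949 ≈ 1.0617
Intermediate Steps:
(-15648 + M(-181, 42))/(586 - 22484) = (-15648 + 42*(-181))/(586 - 22484) = (-15648 - 7602)/(-21898) = -23250*(-1/21898) = 11625/10949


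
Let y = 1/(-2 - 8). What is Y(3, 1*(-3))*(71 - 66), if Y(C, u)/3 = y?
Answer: -3/2 ≈ -1.5000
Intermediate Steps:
y = -1/10 (y = 1/(-10) = -1/10 ≈ -0.10000)
Y(C, u) = -3/10 (Y(C, u) = 3*(-1/10) = -3/10)
Y(3, 1*(-3))*(71 - 66) = -3*(71 - 66)/10 = -3/10*5 = -3/2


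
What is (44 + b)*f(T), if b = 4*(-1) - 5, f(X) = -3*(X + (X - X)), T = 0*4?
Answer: 0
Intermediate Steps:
T = 0
f(X) = -3*X (f(X) = -3*(X + 0) = -3*X)
b = -9 (b = -4 - 5 = -9)
(44 + b)*f(T) = (44 - 9)*(-3*0) = 35*0 = 0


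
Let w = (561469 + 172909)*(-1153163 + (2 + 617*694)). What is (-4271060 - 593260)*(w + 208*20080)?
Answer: 2589728465147575680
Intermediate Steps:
w = -532396878014 (w = 734378*(-1153163 + (2 + 428198)) = 734378*(-1153163 + 428200) = 734378*(-724963) = -532396878014)
(-4271060 - 593260)*(w + 208*20080) = (-4271060 - 593260)*(-532396878014 + 208*20080) = -4864320*(-532396878014 + 4176640) = -4864320*(-532392701374) = 2589728465147575680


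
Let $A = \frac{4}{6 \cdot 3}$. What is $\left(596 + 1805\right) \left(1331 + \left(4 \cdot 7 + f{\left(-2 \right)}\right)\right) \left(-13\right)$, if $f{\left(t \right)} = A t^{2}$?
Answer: $- \frac{382015907}{9} \approx -4.2446 \cdot 10^{7}$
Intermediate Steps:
$A = \frac{2}{9}$ ($A = \frac{4}{18} = 4 \cdot \frac{1}{18} = \frac{2}{9} \approx 0.22222$)
$f{\left(t \right)} = \frac{2 t^{2}}{9}$
$\left(596 + 1805\right) \left(1331 + \left(4 \cdot 7 + f{\left(-2 \right)}\right)\right) \left(-13\right) = \left(596 + 1805\right) \left(1331 + \left(4 \cdot 7 + \frac{2 \left(-2\right)^{2}}{9}\right)\right) \left(-13\right) = 2401 \left(1331 + \left(28 + \frac{2}{9} \cdot 4\right)\right) \left(-13\right) = 2401 \left(1331 + \left(28 + \frac{8}{9}\right)\right) \left(-13\right) = 2401 \left(1331 + \frac{260}{9}\right) \left(-13\right) = 2401 \cdot \frac{12239}{9} \left(-13\right) = \frac{29385839}{9} \left(-13\right) = - \frac{382015907}{9}$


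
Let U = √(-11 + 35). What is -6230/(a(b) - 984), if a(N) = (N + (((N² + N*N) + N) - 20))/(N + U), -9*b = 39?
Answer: 160855485/25214108 + 140175*√6/6303527 ≈ 6.4341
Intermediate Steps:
b = -13/3 (b = -⅑*39 = -13/3 ≈ -4.3333)
U = 2*√6 (U = √24 = 2*√6 ≈ 4.8990)
a(N) = (-20 + 2*N + 2*N²)/(N + 2*√6) (a(N) = (N + (((N² + N*N) + N) - 20))/(N + 2*√6) = (N + (((N² + N²) + N) - 20))/(N + 2*√6) = (N + ((2*N² + N) - 20))/(N + 2*√6) = (N + ((N + 2*N²) - 20))/(N + 2*√6) = (N + (-20 + N + 2*N²))/(N + 2*√6) = (-20 + 2*N + 2*N²)/(N + 2*√6))
-6230/(a(b) - 984) = -6230/(2*(-10 - 13/3 + (-13/3)²)/(-13/3 + 2*√6) - 984) = -6230/(2*(-10 - 13/3 + 169/9)/(-13/3 + 2*√6) - 984) = -6230/(2*(40/9)/(-13/3 + 2*√6) - 984) = -6230/(80/(9*(-13/3 + 2*√6)) - 984) = -6230/(-984 + 80/(9*(-13/3 + 2*√6)))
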